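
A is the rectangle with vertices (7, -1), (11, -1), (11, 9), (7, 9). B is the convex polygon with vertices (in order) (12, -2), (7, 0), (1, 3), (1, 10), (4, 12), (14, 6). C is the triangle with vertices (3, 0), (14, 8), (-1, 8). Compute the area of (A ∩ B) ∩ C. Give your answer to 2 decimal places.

14.51

The region (A ∩ B) ∩ C is the polygon with vertices (7,8), (10.667,8), (11,7.8), (11,5.818), (7,2.909).
By the shoelace formula its area is 14.51.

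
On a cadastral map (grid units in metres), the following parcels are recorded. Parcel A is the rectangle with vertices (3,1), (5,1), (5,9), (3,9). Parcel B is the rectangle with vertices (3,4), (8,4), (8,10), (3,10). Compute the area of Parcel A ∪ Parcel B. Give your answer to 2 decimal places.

36.00

By inclusion–exclusion:
Individual areas: |Parcel A| = 16, |Parcel B| = 30.
|Parcel A∩Parcel B|: x∈[3,5], y∈[4,9] → 2·5 = 10.
|Parcel A ∪ Parcel B| = 46 − 10 = 36.00.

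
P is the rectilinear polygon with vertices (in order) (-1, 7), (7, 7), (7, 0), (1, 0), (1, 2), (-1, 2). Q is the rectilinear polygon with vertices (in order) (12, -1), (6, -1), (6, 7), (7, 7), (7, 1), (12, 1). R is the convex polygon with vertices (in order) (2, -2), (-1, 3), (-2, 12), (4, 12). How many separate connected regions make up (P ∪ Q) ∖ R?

(P ∪ Q) ∖ R splits into 2 disjoint pieces (area 40.5, area 0.3).

2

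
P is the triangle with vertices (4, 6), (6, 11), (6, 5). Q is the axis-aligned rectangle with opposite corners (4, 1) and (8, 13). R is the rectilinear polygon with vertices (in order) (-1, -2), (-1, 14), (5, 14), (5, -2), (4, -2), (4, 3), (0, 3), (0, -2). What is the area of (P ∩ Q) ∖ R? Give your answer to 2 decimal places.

4.50

|P ∩ Q| = 6.
|(P ∩ Q) ∩ R| = 1.5.
|(P ∩ Q) ∖ R| = 6 − 1.5 = 4.50.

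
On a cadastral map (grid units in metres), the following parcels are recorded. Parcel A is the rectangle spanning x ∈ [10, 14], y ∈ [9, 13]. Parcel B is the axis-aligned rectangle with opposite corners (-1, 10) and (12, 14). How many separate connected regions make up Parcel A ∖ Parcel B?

1

Parcel A ∖ Parcel B is a single connected region.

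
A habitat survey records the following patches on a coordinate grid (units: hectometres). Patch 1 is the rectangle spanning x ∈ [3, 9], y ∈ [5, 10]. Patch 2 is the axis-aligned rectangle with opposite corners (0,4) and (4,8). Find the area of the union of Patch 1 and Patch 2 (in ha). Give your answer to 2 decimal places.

By inclusion–exclusion:
Individual areas: |Patch 1| = 30, |Patch 2| = 16.
|Patch 1∩Patch 2|: x∈[3,4], y∈[5,8] → 1·3 = 3.
|Patch 1 ∪ Patch 2| = 46 − 3 = 43.00.

43.00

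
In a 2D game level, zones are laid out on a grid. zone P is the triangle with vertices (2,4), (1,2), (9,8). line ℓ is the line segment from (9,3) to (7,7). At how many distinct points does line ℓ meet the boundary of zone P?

2

The segment meets the boundary at (7.056,6.889), (7.182,6.636).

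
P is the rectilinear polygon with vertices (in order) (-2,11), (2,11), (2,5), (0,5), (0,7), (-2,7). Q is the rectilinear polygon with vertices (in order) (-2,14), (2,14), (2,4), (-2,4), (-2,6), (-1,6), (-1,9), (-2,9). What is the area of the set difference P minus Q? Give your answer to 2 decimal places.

2.00

|P| = 20, |P∩Q| = 18.
|P ∖ Q| = |P| − |P∩Q| = 20 − 18 = 2.00.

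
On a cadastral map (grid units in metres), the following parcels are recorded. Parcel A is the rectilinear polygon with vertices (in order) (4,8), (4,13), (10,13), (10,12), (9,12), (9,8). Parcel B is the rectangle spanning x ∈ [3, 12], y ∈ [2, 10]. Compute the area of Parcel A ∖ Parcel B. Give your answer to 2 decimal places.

|Parcel A| = 26, |Parcel A∩Parcel B| = 10.
|Parcel A ∖ Parcel B| = |Parcel A| − |Parcel A∩Parcel B| = 26 − 10 = 16.00.

16.00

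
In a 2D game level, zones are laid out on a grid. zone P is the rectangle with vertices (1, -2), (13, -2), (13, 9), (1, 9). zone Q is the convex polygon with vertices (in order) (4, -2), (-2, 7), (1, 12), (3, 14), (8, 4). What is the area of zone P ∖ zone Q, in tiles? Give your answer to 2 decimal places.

80.00

|zone P| = 132, |zone P∩zone Q| = 52.
|zone P ∖ zone Q| = |zone P| − |zone P∩zone Q| = 132 − 52 = 80.00.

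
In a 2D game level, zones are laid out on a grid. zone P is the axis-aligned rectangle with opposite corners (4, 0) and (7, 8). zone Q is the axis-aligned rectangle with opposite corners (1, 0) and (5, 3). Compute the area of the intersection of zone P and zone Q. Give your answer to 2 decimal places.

|zone P∩zone Q|: x∈[4,5], y∈[0,3] → 1·3 = 3.

3.00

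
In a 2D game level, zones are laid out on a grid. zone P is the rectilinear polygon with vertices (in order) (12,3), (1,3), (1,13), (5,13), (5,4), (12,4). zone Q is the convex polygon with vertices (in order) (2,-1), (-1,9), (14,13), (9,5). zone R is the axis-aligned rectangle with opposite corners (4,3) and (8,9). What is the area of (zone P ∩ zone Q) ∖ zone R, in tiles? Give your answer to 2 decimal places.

22.27

|zone P ∩ zone Q| = 30.5167.
|(zone P ∩ zone Q) ∩ zone R| = 8.25.
|(zone P ∩ zone Q) ∖ zone R| = 30.5167 − 8.25 = 22.27.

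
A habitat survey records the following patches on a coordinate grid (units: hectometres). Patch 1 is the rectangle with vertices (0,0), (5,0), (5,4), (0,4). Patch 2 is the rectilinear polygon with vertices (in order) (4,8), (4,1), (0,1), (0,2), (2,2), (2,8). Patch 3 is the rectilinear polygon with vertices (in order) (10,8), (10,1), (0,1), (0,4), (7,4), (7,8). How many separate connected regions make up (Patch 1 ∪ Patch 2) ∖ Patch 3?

(Patch 1 ∪ Patch 2) ∖ Patch 3 splits into 2 disjoint pieces (area 5, area 8).

2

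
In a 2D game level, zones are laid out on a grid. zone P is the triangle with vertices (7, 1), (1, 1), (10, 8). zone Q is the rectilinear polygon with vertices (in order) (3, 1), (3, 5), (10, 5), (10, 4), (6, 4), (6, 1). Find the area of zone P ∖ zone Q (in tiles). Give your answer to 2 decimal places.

|zone P| = 21, |zone P∩zone Q| = 10.6587.
|zone P ∖ zone Q| = |zone P| − |zone P∩zone Q| = 21 − 10.6587 = 10.34.

10.34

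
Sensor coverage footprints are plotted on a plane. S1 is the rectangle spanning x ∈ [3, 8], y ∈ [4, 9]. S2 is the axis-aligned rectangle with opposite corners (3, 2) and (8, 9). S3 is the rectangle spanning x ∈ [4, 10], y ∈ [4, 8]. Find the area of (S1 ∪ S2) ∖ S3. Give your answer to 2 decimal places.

19.00

|S1 ∪ S2| = 35.
|(S1 ∪ S2) ∩ S3| = 16.
|(S1 ∪ S2) ∖ S3| = 35 − 16 = 19.00.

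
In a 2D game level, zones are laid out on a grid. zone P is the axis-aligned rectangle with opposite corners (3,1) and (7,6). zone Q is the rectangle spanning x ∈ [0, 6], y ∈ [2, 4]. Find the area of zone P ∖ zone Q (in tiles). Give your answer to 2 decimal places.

14.00

|zone P∩zone Q|: x∈[3,6], y∈[2,4] → 3·2 = 6.
|zone P| = 20.
|zone P ∖ zone Q| = |zone P| − |zone P∩zone Q| = 20 − 6 = 14.00.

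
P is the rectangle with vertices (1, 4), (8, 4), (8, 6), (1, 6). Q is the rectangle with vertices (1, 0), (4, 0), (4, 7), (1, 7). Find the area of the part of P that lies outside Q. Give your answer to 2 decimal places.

8.00

|P∩Q|: x∈[1,4], y∈[4,6] → 3·2 = 6.
|P| = 14.
|P ∖ Q| = |P| − |P∩Q| = 14 − 6 = 8.00.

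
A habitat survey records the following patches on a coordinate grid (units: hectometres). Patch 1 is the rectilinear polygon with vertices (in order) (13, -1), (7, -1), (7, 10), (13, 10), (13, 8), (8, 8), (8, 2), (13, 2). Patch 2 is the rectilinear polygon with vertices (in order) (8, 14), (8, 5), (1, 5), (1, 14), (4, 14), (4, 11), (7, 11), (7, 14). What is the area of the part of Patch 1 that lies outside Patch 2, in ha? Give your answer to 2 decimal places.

|Patch 1| = 36, |Patch 1∩Patch 2| = 5.
|Patch 1 ∖ Patch 2| = |Patch 1| − |Patch 1∩Patch 2| = 36 − 5 = 31.00.

31.00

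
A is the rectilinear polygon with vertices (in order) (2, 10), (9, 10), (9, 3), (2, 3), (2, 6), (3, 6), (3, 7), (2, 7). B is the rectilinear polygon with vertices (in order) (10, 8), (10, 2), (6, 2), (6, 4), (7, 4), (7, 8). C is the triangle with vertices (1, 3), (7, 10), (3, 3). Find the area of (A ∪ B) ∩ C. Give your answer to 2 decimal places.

6.42

The region (A ∪ B) ∩ C is the polygon with vertices (2,3), (2,4.167), (7,10), (3,3).
By the shoelace formula its area is 6.42.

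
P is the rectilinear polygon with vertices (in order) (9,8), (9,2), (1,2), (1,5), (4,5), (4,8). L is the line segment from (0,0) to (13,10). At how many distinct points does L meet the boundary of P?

2

The segment meets the boundary at (9,6.923), (2.6,2).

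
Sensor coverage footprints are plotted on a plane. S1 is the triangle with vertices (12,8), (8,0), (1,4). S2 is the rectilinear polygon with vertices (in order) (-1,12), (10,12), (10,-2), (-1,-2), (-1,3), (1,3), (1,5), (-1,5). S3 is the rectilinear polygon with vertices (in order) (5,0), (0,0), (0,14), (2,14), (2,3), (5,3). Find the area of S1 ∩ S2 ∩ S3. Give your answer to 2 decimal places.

1.91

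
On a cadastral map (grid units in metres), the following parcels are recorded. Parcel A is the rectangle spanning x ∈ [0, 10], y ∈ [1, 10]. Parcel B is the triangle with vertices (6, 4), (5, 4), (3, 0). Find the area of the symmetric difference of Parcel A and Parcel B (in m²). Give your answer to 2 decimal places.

88.25

|Parcel A| = 90, |Parcel B| = 2, |Parcel A∩Parcel B| = 1.875.
|Parcel A △ Parcel B| = |Parcel A| + |Parcel B| − 2·|Parcel A∩Parcel B| = 90 + 2 − 3.75 = 88.25.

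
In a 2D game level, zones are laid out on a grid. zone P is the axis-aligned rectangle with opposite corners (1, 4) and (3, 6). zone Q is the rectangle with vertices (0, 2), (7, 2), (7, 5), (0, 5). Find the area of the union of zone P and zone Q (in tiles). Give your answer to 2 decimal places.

23.00

By inclusion–exclusion:
Individual areas: |zone P| = 4, |zone Q| = 21.
|zone P∩zone Q|: x∈[1,3], y∈[4,5] → 2·1 = 2.
|zone P ∪ zone Q| = 25 − 2 = 23.00.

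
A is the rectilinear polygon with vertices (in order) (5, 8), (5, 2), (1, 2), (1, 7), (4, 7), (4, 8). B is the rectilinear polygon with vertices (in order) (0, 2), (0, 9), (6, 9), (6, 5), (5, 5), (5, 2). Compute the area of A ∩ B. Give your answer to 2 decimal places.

21.00

The intersection is the polygon with vertices (5,5), (5,2), (1,2), (1,7), (4,7), (4,8), (5,8).
By the shoelace formula its area is 21.00.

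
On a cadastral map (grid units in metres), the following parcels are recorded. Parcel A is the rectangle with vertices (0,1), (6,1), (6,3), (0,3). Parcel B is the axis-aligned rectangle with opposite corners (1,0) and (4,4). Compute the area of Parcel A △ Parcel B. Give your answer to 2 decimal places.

|Parcel A∩Parcel B|: x∈[1,4], y∈[1,3] → 3·2 = 6.
|Parcel A △ Parcel B| = |Parcel A| + |Parcel B| − 2·|Parcel A∩Parcel B| = 12 + 12 − 12 = 12.00.

12.00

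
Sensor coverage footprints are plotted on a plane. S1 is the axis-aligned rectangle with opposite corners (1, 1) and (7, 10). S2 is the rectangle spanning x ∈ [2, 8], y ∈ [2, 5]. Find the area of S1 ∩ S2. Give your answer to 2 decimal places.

15.00

|S1∩S2|: x∈[2,7], y∈[2,5] → 5·3 = 15.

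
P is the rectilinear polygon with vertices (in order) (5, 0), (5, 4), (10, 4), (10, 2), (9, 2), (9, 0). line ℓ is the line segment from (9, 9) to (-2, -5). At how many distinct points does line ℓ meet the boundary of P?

The segment meets the boundary at (5,3.909), (5.071,4).

2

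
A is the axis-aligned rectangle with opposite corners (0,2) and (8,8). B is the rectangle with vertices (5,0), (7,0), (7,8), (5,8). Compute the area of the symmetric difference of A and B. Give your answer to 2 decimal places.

|A∩B|: x∈[5,7], y∈[2,8] → 2·6 = 12.
|A △ B| = |A| + |B| − 2·|A∩B| = 48 + 16 − 24 = 40.00.

40.00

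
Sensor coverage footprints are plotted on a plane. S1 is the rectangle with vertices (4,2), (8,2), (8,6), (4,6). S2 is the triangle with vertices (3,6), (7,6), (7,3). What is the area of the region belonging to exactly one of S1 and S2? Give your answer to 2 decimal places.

|S1| = 16, |S2| = 6, |S1∩S2| = 5.625.
|S1 △ S2| = |S1| + |S2| − 2·|S1∩S2| = 16 + 6 − 11.25 = 10.75.

10.75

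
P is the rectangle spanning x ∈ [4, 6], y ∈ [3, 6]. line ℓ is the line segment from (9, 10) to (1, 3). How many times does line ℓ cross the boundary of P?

The segment meets the boundary at (4,5.625), (4.429,6).

2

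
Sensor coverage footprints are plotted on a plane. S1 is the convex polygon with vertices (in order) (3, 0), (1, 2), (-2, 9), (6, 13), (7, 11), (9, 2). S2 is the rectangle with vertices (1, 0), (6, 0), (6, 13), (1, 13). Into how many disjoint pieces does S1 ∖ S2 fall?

2

S1 ∖ S2 splits into 2 disjoint pieces (area 12.75, area 20.5).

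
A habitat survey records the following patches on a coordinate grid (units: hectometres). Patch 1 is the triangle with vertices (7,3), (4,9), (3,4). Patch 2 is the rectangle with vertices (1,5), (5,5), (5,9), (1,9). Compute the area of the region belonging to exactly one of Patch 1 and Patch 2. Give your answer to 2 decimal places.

17.30

|Patch 1| = 10.5, |Patch 2| = 16, |Patch 1∩Patch 2| = 4.6.
|Patch 1 △ Patch 2| = |Patch 1| + |Patch 2| − 2·|Patch 1∩Patch 2| = 10.5 + 16 − 9.2 = 17.30.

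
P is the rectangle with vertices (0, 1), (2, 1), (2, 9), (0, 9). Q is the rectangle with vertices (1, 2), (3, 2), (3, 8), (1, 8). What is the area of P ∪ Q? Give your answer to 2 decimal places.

By inclusion–exclusion:
Individual areas: |P| = 16, |Q| = 12.
|P∩Q|: x∈[1,2], y∈[2,8] → 1·6 = 6.
|P ∪ Q| = 28 − 6 = 22.00.

22.00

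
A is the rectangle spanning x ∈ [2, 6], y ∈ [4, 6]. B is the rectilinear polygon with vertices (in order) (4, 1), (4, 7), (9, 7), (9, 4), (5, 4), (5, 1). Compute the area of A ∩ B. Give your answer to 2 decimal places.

4.00

The intersection is the polygon with vertices (6,6), (6,4), (5,4), (4,4), (4,6).
By the shoelace formula its area is 4.00.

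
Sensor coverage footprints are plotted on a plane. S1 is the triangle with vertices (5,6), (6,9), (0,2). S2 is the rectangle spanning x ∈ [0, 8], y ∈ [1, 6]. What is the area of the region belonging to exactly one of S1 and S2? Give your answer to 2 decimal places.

|S1| = 5.5, |S2| = 40, |S1∩S2| = 3.1429.
|S1 △ S2| = |S1| + |S2| − 2·|S1∩S2| = 5.5 + 40 − 6.2857 = 39.21.

39.21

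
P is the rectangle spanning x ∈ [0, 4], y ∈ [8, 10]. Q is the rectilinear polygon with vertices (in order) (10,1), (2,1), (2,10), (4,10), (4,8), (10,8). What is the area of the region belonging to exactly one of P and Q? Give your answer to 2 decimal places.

60.00

|P| = 8, |Q| = 60, |P∩Q| = 4.
|P △ Q| = |P| + |Q| − 2·|P∩Q| = 8 + 60 − 8 = 60.00.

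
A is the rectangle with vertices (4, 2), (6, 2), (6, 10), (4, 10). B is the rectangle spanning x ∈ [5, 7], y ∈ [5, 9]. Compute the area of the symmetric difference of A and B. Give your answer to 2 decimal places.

|A∩B|: x∈[5,6], y∈[5,9] → 1·4 = 4.
|A △ B| = |A| + |B| − 2·|A∩B| = 16 + 8 − 8 = 16.00.

16.00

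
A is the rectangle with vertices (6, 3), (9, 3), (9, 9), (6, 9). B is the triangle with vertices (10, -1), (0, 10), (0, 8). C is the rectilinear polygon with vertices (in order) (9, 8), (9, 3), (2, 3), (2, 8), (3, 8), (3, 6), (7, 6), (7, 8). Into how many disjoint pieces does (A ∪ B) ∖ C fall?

(A ∪ B) ∖ C splits into 4 disjoint pieces (area 5, area 1.6162, area 3.6, area 0.2227).

4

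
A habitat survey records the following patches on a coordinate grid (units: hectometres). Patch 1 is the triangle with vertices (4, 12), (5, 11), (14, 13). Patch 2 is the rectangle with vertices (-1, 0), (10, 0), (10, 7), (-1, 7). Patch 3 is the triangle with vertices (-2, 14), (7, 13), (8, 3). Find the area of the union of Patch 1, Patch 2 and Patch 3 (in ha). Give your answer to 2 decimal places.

By inclusion–exclusion:
Individual areas: |Patch 1| = 5.5, |Patch 2| = 77, |Patch 3| = 44.5.
|Patch 1∩Patch 2| = 0.
|Patch 1∩Patch 3| = 2.5997.
|Patch 2∩Patch 3| = 6.4727.
|Patch 1∩Patch 2∩Patch 3| = 0.
|Patch 1 ∪ Patch 2 ∪ Patch 3| = 127 − 9.0724 + 0 = 117.93.

117.93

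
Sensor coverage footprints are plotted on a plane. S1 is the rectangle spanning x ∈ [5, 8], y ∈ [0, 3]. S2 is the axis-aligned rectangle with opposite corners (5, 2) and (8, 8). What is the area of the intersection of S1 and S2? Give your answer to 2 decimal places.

|S1∩S2|: x∈[5,8], y∈[2,3] → 3·1 = 3.

3.00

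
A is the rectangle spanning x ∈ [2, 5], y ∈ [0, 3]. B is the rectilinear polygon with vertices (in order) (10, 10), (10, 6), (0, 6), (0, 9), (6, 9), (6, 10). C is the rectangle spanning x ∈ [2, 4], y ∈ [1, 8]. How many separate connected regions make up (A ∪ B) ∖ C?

(A ∪ B) ∖ C splits into 2 disjoint pieces (area 5, area 30).

2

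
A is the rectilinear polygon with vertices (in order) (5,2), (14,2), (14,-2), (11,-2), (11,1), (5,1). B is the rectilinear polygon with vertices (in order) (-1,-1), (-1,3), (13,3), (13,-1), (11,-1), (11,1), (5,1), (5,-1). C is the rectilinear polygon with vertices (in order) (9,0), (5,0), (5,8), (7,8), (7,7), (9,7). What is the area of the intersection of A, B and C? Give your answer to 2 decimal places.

The intersection is the polygon with vertices (5,1), (5,2), (9,2), (9,1).
By the shoelace formula its area is 4.00.

4.00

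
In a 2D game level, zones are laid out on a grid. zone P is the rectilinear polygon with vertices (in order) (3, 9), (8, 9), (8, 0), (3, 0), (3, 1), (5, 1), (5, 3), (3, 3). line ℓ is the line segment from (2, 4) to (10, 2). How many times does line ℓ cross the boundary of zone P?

The segment meets the boundary at (8,2.5), (3,3.75).

2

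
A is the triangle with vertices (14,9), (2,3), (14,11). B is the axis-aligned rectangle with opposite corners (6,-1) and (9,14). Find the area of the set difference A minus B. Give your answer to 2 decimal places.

9.25

|A| = 12, |A∩B| = 2.75.
|A ∖ B| = |A| − |A∩B| = 12 − 2.75 = 9.25.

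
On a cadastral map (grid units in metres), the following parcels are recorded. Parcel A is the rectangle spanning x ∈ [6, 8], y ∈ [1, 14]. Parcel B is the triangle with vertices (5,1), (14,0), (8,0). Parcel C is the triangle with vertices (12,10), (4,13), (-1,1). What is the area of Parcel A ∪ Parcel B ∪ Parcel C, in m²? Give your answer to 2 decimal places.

73.83

By inclusion–exclusion:
Individual areas: |Parcel A| = 26, |Parcel B| = 3, |Parcel C| = 55.5.
|Parcel A∩Parcel B| = 0.
|Parcel A∩Parcel C| = 10.6731.
|Parcel B∩Parcel C| = 0.
|Parcel A∩Parcel B∩Parcel C| = 0.
|Parcel A ∪ Parcel B ∪ Parcel C| = 84.5 − 10.6731 + 0 = 73.83.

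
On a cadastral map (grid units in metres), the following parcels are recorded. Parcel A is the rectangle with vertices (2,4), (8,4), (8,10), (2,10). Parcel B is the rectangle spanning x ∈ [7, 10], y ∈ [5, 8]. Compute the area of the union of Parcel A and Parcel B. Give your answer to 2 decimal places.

By inclusion–exclusion:
Individual areas: |Parcel A| = 36, |Parcel B| = 9.
|Parcel A∩Parcel B|: x∈[7,8], y∈[5,8] → 1·3 = 3.
|Parcel A ∪ Parcel B| = 45 − 3 = 42.00.

42.00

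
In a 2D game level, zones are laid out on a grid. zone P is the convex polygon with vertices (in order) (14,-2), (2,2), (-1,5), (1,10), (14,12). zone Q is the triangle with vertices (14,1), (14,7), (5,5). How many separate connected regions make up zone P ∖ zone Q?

1

zone P ∖ zone Q is a single connected region.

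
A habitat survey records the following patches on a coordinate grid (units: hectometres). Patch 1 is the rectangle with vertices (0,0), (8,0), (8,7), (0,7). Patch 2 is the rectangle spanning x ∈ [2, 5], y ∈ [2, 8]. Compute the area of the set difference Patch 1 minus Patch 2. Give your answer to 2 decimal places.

41.00

|Patch 1∩Patch 2|: x∈[2,5], y∈[2,7] → 3·5 = 15.
|Patch 1| = 56.
|Patch 1 ∖ Patch 2| = |Patch 1| − |Patch 1∩Patch 2| = 56 − 15 = 41.00.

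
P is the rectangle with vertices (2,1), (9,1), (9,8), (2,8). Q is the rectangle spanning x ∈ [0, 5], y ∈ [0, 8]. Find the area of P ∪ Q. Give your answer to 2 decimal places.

68.00

By inclusion–exclusion:
Individual areas: |P| = 49, |Q| = 40.
|P∩Q|: x∈[2,5], y∈[1,8] → 3·7 = 21.
|P ∪ Q| = 89 − 21 = 68.00.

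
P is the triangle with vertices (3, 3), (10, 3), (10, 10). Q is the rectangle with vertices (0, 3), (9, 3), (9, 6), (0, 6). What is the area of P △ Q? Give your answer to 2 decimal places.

|P| = 24.5, |Q| = 27, |P∩Q| = 13.5.
|P △ Q| = |P| + |Q| − 2·|P∩Q| = 24.5 + 27 − 27 = 24.50.

24.50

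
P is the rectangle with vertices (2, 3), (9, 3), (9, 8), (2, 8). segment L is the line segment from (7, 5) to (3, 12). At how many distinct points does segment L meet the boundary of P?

1

The segment meets the boundary at (5.286,8).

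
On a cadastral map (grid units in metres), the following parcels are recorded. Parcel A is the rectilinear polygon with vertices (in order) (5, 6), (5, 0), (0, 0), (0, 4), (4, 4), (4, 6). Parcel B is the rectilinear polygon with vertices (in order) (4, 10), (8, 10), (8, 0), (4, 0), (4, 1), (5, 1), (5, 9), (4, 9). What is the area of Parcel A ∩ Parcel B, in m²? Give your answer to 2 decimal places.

1.00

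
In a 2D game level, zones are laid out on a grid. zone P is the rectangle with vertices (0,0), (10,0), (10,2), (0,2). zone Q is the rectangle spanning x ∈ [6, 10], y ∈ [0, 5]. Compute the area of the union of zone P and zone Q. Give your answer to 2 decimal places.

32.00

By inclusion–exclusion:
Individual areas: |zone P| = 20, |zone Q| = 20.
|zone P∩zone Q|: x∈[6,10], y∈[0,2] → 4·2 = 8.
|zone P ∪ zone Q| = 40 − 8 = 32.00.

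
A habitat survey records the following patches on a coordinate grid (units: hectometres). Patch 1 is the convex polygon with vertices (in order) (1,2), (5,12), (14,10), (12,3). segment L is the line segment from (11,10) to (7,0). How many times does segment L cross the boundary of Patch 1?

The segment meets the boundary at (8.057,2.642).

1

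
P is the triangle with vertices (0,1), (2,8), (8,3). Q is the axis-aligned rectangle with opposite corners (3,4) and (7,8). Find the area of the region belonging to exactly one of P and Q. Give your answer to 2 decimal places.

29.97

|P| = 26, |Q| = 16, |P∩Q| = 6.0167.
|P △ Q| = |P| + |Q| − 2·|P∩Q| = 26 + 16 − 12.0333 = 29.97.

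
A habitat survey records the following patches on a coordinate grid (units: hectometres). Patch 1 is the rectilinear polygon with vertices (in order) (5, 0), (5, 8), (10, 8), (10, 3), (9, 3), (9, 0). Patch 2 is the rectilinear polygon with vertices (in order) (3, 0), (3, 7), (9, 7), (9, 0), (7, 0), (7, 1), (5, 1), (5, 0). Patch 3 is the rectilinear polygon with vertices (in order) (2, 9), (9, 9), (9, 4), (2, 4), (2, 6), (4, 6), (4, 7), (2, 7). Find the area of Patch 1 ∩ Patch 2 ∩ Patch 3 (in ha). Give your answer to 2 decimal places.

The intersection is the polygon with vertices (9,7), (9,4), (5,4), (5,7).
By the shoelace formula its area is 12.00.

12.00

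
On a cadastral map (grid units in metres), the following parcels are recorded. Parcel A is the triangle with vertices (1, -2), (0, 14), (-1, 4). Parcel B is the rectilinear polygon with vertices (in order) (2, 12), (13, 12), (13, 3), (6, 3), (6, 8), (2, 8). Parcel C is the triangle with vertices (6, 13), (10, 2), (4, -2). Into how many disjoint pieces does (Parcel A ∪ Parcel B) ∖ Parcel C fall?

3

(Parcel A ∪ Parcel B) ∖ Parcel C splits into 3 disjoint pieces (area 13, area 14.4, area 45).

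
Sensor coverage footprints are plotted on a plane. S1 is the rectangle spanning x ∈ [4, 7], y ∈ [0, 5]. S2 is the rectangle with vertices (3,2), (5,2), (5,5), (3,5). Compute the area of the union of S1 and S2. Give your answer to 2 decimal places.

By inclusion–exclusion:
Individual areas: |S1| = 15, |S2| = 6.
|S1∩S2|: x∈[4,5], y∈[2,5] → 1·3 = 3.
|S1 ∪ S2| = 21 − 3 = 18.00.

18.00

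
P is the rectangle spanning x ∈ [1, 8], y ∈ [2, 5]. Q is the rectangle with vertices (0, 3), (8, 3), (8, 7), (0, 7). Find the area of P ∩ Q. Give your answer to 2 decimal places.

|P∩Q|: x∈[1,8], y∈[3,5] → 7·2 = 14.

14.00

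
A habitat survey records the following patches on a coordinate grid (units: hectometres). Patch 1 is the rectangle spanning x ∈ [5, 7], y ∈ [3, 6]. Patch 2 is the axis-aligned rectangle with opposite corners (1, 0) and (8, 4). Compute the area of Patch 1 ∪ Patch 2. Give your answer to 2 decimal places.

By inclusion–exclusion:
Individual areas: |Patch 1| = 6, |Patch 2| = 28.
|Patch 1∩Patch 2|: x∈[5,7], y∈[3,4] → 2·1 = 2.
|Patch 1 ∪ Patch 2| = 34 − 2 = 32.00.

32.00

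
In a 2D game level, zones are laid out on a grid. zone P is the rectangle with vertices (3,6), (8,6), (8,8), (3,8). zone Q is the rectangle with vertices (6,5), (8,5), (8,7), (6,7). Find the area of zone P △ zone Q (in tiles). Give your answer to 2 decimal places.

|zone P∩zone Q|: x∈[6,8], y∈[6,7] → 2·1 = 2.
|zone P △ zone Q| = |zone P| + |zone Q| − 2·|zone P∩zone Q| = 10 + 4 − 4 = 10.00.

10.00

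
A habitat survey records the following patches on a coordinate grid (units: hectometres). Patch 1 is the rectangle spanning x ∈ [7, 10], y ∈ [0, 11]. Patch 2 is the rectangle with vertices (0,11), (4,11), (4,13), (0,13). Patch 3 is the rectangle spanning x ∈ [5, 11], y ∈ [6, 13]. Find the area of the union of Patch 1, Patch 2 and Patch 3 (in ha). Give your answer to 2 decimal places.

68.00

By inclusion–exclusion:
Individual areas: |Patch 1| = 33, |Patch 2| = 8, |Patch 3| = 42.
|Patch 1∩Patch 2| = 0 (no overlap).
|Patch 1∩Patch 3|: x∈[7,10], y∈[6,11] → 3·5 = 15.
|Patch 2∩Patch 3| = 0 (no overlap).
|Patch 1∩Patch 2∩Patch 3| = 0.
|Patch 1 ∪ Patch 2 ∪ Patch 3| = 83 − 15 + 0 = 68.00.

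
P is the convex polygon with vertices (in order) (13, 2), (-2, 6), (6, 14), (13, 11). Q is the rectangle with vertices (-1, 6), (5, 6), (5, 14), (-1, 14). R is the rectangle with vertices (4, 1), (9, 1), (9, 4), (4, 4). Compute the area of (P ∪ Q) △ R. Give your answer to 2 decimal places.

143.23

|P ∪ Q| = 131.5.
|(P ∪ Q) ∩ R| = 1.6333.
|(P ∪ Q) △ R| = 131.5 + 15 − 3.2667 = 143.23.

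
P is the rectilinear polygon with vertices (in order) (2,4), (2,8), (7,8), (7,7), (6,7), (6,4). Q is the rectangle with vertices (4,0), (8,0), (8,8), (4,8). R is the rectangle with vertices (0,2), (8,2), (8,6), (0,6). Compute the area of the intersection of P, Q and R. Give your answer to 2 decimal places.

The intersection is the polygon with vertices (6,4), (4,4), (4,6), (6,6).
By the shoelace formula its area is 4.00.

4.00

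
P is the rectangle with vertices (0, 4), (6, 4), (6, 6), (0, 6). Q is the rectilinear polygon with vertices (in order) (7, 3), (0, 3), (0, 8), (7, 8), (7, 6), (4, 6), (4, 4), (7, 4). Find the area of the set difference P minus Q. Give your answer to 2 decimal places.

4.00

|P| = 12, |P∩Q| = 8.
|P ∖ Q| = |P| − |P∩Q| = 12 − 8 = 4.00.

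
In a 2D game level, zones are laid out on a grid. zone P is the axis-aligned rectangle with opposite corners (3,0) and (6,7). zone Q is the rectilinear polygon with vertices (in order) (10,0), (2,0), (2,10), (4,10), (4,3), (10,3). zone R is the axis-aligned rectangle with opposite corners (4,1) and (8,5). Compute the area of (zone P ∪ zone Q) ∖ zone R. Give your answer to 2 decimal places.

|zone P ∪ zone Q| = 46.
|(zone P ∪ zone Q) ∩ zone R| = 12.
|(zone P ∪ zone Q) ∖ zone R| = 46 − 12 = 34.00.

34.00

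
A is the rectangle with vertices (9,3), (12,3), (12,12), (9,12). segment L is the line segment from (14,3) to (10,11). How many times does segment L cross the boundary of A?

The segment meets the boundary at (12,7).

1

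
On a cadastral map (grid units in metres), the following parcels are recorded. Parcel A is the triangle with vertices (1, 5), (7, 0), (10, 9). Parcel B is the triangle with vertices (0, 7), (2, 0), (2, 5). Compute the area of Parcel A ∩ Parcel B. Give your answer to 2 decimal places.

0.57

The intersection is the polygon with vertices (1,5), (1.692,5.308), (2,5), (2,4.167).
By the shoelace formula its area is 0.57.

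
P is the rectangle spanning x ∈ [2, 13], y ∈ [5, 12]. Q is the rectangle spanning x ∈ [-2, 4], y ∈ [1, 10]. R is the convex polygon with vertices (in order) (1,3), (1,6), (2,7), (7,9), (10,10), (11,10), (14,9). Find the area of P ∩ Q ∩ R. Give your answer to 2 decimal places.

The intersection is the polygon with vertices (2,7), (4,7.8), (4,5), (2,5).
By the shoelace formula its area is 4.80.

4.80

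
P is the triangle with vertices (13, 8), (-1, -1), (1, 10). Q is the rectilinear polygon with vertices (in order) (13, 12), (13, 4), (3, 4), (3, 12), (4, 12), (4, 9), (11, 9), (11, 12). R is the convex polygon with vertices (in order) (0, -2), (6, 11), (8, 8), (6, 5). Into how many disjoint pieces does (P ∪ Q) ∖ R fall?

(P ∪ Q) ∖ R splits into 2 disjoint pieces (area 32.8465, area 38.6755).

2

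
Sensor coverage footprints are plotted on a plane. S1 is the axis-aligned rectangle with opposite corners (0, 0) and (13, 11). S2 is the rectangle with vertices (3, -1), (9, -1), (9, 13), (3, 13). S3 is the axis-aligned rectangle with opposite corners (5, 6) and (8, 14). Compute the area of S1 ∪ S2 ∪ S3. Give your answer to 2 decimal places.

164.00

By inclusion–exclusion:
Individual areas: |S1| = 143, |S2| = 84, |S3| = 24.
|S1∩S2|: x∈[3,9], y∈[0,11] → 6·11 = 66.
|S1∩S3|: x∈[5,8], y∈[6,11] → 3·5 = 15.
|S2∩S3|: x∈[5,8], y∈[6,13] → 3·7 = 21.
|S1∩S2∩S3| = 15.
|S1 ∪ S2 ∪ S3| = 251 − 102 + 15 = 164.00.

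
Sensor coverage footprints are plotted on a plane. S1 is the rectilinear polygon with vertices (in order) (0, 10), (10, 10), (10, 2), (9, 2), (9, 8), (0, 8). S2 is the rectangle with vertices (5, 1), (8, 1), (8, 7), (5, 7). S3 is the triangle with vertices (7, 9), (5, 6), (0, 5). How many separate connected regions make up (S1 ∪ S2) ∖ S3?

2

(S1 ∪ S2) ∖ S3 splits into 2 disjoint pieces (area 25.4583, area 17.6667).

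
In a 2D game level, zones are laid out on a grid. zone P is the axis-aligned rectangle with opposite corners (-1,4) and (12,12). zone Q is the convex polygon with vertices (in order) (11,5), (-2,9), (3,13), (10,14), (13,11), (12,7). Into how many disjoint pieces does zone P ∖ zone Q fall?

zone P ∖ zone Q splits into 2 disjoint pieces (area 36.1538, area 3.025).

2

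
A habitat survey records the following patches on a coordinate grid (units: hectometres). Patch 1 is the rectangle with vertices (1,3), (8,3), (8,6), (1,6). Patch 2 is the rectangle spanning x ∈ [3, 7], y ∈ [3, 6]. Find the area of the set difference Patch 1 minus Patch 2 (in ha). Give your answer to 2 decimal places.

9.00

|Patch 1∩Patch 2|: x∈[3,7], y∈[3,6] → 4·3 = 12.
|Patch 1| = 21.
|Patch 1 ∖ Patch 2| = |Patch 1| − |Patch 1∩Patch 2| = 21 − 12 = 9.00.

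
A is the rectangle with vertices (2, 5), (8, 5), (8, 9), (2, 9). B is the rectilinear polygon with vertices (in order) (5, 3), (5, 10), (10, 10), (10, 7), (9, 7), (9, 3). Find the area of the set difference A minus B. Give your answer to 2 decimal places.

|A| = 24, |A∩B| = 12.
|A ∖ B| = |A| − |A∩B| = 24 − 12 = 12.00.

12.00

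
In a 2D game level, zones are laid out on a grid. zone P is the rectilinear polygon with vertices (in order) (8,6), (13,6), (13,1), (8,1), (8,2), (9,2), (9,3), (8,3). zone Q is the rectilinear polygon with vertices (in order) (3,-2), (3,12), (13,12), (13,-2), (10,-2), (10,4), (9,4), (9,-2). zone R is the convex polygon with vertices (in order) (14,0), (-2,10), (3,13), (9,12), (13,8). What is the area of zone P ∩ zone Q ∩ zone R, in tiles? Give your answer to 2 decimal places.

17.76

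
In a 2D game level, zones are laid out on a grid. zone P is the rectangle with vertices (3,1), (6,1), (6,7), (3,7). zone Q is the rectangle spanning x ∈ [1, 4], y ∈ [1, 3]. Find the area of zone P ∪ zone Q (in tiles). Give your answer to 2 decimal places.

By inclusion–exclusion:
Individual areas: |zone P| = 18, |zone Q| = 6.
|zone P∩zone Q|: x∈[3,4], y∈[1,3] → 1·2 = 2.
|zone P ∪ zone Q| = 24 − 2 = 22.00.

22.00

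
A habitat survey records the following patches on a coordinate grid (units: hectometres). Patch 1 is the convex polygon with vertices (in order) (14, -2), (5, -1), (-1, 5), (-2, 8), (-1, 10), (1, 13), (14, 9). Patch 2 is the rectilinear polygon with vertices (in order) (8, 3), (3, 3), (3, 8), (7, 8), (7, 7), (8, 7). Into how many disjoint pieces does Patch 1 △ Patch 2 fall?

1

Patch 1 △ Patch 2 is a single connected region.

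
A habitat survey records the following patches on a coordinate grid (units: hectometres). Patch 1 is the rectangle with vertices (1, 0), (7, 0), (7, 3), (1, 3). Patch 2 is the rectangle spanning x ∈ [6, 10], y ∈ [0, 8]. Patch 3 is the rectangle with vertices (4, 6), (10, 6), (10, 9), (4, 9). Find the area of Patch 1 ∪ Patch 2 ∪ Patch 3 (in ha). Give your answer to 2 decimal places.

57.00

By inclusion–exclusion:
Individual areas: |Patch 1| = 18, |Patch 2| = 32, |Patch 3| = 18.
|Patch 1∩Patch 2|: x∈[6,7], y∈[0,3] → 1·3 = 3.
|Patch 1∩Patch 3| = 0 (no overlap).
|Patch 2∩Patch 3|: x∈[6,10], y∈[6,8] → 4·2 = 8.
|Patch 1∩Patch 2∩Patch 3| = 0.
|Patch 1 ∪ Patch 2 ∪ Patch 3| = 68 − 11 + 0 = 57.00.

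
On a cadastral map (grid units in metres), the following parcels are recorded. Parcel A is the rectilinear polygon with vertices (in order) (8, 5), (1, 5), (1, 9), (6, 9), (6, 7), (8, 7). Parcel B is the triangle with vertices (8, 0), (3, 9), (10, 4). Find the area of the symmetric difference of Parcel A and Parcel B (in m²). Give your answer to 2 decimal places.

29.75

|Parcel A| = 24, |Parcel B| = 19, |Parcel A∩Parcel B| = 6.627.
|Parcel A △ Parcel B| = |Parcel A| + |Parcel B| − 2·|Parcel A∩Parcel B| = 24 + 19 − 13.254 = 29.75.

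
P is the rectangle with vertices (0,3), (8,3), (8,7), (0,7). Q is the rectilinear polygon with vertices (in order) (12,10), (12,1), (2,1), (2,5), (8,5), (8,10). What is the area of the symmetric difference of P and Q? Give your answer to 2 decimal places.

|P| = 32, |Q| = 60, |P∩Q| = 12.
|P △ Q| = |P| + |Q| − 2·|P∩Q| = 32 + 60 − 24 = 68.00.

68.00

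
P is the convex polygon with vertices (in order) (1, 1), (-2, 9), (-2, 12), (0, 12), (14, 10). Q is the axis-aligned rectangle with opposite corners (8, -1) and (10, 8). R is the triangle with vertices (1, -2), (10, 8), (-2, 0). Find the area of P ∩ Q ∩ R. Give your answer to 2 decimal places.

The intersection is the polygon with vertices (8,6.667), (10,8), (8.163,5.959), (8,5.846).
By the shoelace formula its area is 0.88.

0.88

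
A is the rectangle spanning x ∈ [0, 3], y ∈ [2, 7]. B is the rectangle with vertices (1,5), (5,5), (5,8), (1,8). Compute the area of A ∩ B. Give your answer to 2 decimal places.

4.00

|A∩B|: x∈[1,3], y∈[5,7] → 2·2 = 4.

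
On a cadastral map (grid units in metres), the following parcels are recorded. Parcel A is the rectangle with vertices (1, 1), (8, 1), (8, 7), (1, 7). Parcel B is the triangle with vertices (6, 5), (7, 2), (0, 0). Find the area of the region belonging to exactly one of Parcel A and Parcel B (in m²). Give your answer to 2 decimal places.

32.80

|Parcel A| = 42, |Parcel B| = 11.5, |Parcel A∩Parcel B| = 10.35.
|Parcel A △ Parcel B| = |Parcel A| + |Parcel B| − 2·|Parcel A∩Parcel B| = 42 + 11.5 − 20.7 = 32.80.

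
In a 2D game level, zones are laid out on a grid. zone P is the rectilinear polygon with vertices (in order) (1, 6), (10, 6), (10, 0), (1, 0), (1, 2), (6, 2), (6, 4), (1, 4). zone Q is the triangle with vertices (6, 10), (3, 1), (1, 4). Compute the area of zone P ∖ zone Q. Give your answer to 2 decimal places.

38.50

|zone P| = 44, |zone P∩zone Q| = 5.5.
|zone P ∖ zone Q| = |zone P| − |zone P∩zone Q| = 44 − 5.5 = 38.50.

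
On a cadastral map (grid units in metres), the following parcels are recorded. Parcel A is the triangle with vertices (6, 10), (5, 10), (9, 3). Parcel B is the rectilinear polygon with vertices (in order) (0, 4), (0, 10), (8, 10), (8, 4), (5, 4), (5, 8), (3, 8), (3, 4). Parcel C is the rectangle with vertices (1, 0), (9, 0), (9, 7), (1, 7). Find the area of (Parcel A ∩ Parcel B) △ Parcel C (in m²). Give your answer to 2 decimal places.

57.51

|Parcel A ∩ Parcel B| = 3.2083.
|(Parcel A ∩ Parcel B) ∩ Parcel C| = 0.8512.
|(Parcel A ∩ Parcel B) △ Parcel C| = 3.2083 + 56 − 1.7024 = 57.51.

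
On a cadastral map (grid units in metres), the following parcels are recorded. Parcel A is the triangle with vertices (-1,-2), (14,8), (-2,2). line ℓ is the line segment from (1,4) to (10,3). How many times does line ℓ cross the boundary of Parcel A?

2

The segment meets the boundary at (7,3.333), (2.8,3.8).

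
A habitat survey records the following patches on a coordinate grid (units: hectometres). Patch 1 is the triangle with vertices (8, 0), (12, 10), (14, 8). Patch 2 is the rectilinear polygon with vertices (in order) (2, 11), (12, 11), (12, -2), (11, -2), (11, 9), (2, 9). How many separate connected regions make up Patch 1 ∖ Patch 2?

Patch 1 ∖ Patch 2 splits into 2 disjoint pieces (area 5.25, area 4.6667).

2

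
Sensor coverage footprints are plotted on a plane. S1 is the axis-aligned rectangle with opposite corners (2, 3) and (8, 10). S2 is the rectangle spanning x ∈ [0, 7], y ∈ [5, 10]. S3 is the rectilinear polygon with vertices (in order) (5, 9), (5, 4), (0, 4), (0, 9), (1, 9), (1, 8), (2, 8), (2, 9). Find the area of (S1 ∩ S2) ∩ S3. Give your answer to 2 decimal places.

12.00

The region (S1 ∩ S2) ∩ S3 is the polygon with vertices (2,5), (2,8), (2,9), (5,9), (5,5).
By the shoelace formula its area is 12.00.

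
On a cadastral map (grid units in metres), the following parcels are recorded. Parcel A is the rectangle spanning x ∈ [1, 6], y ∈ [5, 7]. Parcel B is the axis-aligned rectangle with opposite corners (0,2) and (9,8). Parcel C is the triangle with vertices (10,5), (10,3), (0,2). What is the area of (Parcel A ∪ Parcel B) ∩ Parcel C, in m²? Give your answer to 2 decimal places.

8.10

The region (Parcel A ∪ Parcel B) ∩ Parcel C is the polygon with vertices (9,2.9), (0,2), (9,4.7).
By the shoelace formula its area is 8.10.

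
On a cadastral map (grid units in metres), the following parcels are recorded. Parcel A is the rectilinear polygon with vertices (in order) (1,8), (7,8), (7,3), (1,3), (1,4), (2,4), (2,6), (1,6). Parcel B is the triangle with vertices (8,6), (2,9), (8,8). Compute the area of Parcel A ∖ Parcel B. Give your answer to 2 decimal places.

25.75

|Parcel A| = 28, |Parcel A∩Parcel B| = 2.25.
|Parcel A ∖ Parcel B| = |Parcel A| − |Parcel A∩Parcel B| = 28 − 2.25 = 25.75.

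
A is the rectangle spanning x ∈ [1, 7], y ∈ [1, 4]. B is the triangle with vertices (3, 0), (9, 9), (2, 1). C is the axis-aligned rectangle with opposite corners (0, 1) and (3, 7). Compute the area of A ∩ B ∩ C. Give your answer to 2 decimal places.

0.57

The intersection is the polygon with vertices (2,1), (3,2.143), (3,1).
By the shoelace formula its area is 0.57.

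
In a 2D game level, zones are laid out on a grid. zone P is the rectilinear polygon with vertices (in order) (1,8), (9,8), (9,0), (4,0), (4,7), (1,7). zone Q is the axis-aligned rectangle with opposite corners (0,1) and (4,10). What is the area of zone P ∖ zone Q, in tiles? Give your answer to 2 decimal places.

40.00

|zone P| = 43, |zone P∩zone Q| = 3.
|zone P ∖ zone Q| = |zone P| − |zone P∩zone Q| = 43 − 3 = 40.00.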